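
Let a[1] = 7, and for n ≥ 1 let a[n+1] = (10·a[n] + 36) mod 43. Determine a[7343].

27

Listing terms: a[1] = 7; a[2] = 20; a[3] = 21; a[4] = 31; a[5] = 2; a[6] = 13; a[7] = 37; a[8] = 19; a[9] = 11; a[10] = 17; a[11] = 34; a[12] = 32; a[13] = 12; a[14] = 27; a[15] = 5; a[16] = 0; a[17] = 36; a[18] = 9; a[19] = 40; a[20] = 6; a[21] = 10; a[22] = 7.
Since a[22] = a[1] = 7, the sequence is periodic with period 21.
(7343 - 1) mod 21 = 13, so a[7343] = a[14] = 27.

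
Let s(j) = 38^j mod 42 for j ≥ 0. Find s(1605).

Listing terms: s(0) = 1, s(1) = 38, s(2) = 16, s(3) = 20, s(4) = 4, s(5) = 26, s(6) = 22, s(7) = 38.
Since s(7) = s(1) = 38, the sequence is eventually periodic: after a pre-period of length 1 it cycles with period 6.
For j ≥ 1, s(j) depends only on (j - 1) mod 6. (1605 - 1) mod 6 = 2, so s(1605) = s(3) = 20.

20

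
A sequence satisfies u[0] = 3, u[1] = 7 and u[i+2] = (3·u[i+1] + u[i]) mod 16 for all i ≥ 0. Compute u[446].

u[0] = 3, u[1] = 7, u[2] = 8, u[3] = 15, u[4] = 5, u[5] = 14, u[6] = 15, u[7] = 11, u[8] = 0, u[9] = 11, u[10] = 1, u[11] = 14, u[12] = 11, u[13] = 15, u[14] = 8, u[15] = 7, u[16] = 13, u[17] = 14, u[18] = 7, u[19] = 3, u[20] = 0, u[21] = 3, u[22] = 9, u[23] = 14, u[24] = 3, u[25] = 7.
Since (u[24], u[25]) = (u[0], u[1]) = (3, 7) (two consecutive terms determine the rest), the sequence is periodic with period 24.
So u[446] = u[0 + ((446-0) mod 24)] = u[14] = 8.

8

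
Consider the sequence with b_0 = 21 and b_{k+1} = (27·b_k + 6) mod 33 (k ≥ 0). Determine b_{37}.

0

Listing terms: b_0 = 21, b_1 = 12, b_2 = 0, b_3 = 6, b_4 = 3, b_5 = 21.
The sequence repeats with period 5.
So b_{37} = b_{0 + ((37-0) mod 5)} = b_2 = 0.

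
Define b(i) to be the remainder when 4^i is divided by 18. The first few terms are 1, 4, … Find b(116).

Listing terms: b(0) = 1, b(1) = 4, b(2) = 16, b(3) = 10, b(4) = 4.
Since b(4) = b(1) = 4, the sequence is eventually periodic: after a pre-period of length 1 it cycles with period 3.
For i ≥ 1, b(i) depends only on (i - 1) mod 3. (116 - 1) mod 3 = 1, so b(116) = b(2) = 16.

16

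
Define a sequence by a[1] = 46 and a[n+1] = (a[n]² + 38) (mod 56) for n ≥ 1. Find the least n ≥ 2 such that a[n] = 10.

Listing terms: a[1] = 46; a[2] = 26; a[3] = 42; a[4] = 10; a[5] = 26.
Since a[5] = a[2] = 26, the sequence is eventually periodic: after a pre-period of length 1 it cycles with period 3.
The value 10 first appears (with n ≥ 2) at a[4].

4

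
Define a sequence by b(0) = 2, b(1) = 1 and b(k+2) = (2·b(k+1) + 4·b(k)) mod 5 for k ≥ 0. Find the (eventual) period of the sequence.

5

Computing terms: b(0) = 2, b(1) = 1, b(2) = 0, b(3) = 4, b(4) = 3, b(5) = 2, b(6) = 1.
The sequence repeats with period 5.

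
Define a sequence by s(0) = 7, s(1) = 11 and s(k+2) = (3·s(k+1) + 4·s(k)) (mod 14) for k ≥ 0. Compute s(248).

s(0) = 7,  s(1) = 11,  s(2) = 5,  s(3) = 3,  s(4) = 1,  s(5) = 1,  s(6) = 7,  s(7) = 11.
The sequence repeats with period 6.
So s(248) = s(0 + ((248-0) mod 6)) = s(2) = 5.

5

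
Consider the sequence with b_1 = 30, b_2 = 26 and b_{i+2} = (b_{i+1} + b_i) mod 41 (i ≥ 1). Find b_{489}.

34

Listing terms: b_1 = 30, b_2 = 26, b_3 = 15, b_4 = 0, b_5 = 15, b_6 = 15, b_7 = 30, b_8 = 4, b_9 = 34, b_{10} = 38, b_{11} = 31, b_{12} = 28, b_{13} = 18, b_{14} = 5, b_{15} = 23, b_{16} = 28, b_{17} = 10, b_{18} = 38, b_{19} = 7, b_{20} = 4, b_{21} = 11, b_{22} = 15, b_{23} = 26, b_{24} = 0, b_{25} = 26, b_{26} = 26, b_{27} = 11, b_{28} = 37, b_{29} = 7, b_{30} = 3, b_{31} = 10, b_{32} = 13, b_{33} = 23, b_{34} = 36, b_{35} = 18, b_{36} = 13, b_{37} = 31, b_{38} = 3, b_{39} = 34, b_{40} = 37, b_{41} = 30, b_{42} = 26.
The sequence repeats with period 40.
(489 - 1) mod 40 = 8, so b_{489} = b_9 = 34.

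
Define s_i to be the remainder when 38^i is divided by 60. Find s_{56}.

16

s_0 = 1,  s_1 = 38,  s_2 = 4,  s_3 = 32,  s_4 = 16,  s_5 = 8,  s_6 = 4.
Since s_6 = s_2 = 4, the sequence is eventually periodic: after a pre-period of length 2 it cycles with period 4.
For i ≥ 2, s_i depends only on (i - 2) mod 4. (56 - 2) mod 4 = 2, so s_{56} = s_4 = 16.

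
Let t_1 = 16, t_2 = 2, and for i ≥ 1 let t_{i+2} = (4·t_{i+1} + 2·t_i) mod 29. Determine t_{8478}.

Computing terms: t_1 = 16,  t_2 = 2,  t_3 = 11,  t_4 = 19,  t_5 = 11,  t_6 = 24,  t_7 = 2,  t_8 = 27,  t_9 = 25,  t_{10} = 9,  t_{11} = 28,  t_{12} = 14,  t_{13} = 25,  t_{14} = 12,  t_{15} = 11,  t_{16} = 10,  t_{17} = 4,  t_{18} = 7,  t_{19} = 7,  t_{20} = 13,  t_{21} = 8,  t_{22} = 0,  t_{23} = 16,  t_{24} = 6,  t_{25} = 27,  t_{26} = 4,  t_{27} = 12,  t_{28} = 27,  t_{29} = 16,  t_{30} = 2.
The sequence repeats with period 28.
So t_{8478} = t_{1 + ((8478-1) mod 28)} = t_{22} = 0.

0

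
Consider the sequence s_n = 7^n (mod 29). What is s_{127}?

7

Listing terms: s_0 = 1; s_1 = 7; s_2 = 20; s_3 = 24; s_4 = 23; s_5 = 16; s_6 = 25; s_7 = 1.
The sequence repeats with period 7.
(127 - 0) mod 7 = 1, so s_{127} = s_1 = 7.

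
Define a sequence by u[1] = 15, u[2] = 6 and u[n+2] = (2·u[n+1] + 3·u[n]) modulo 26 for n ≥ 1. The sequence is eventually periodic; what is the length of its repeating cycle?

We have u[1] = 15,  u[2] = 6,  u[3] = 5,  u[4] = 2,  u[5] = 19,  u[6] = 18,  u[7] = 15,  u[8] = 6.
The sequence repeats with period 6.

6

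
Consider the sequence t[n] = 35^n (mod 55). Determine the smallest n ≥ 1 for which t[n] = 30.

Listing terms: t[0] = 1, t[1] = 35, t[2] = 15, t[3] = 30, t[4] = 5, t[5] = 10, t[6] = 20, t[7] = 40, t[8] = 25, t[9] = 50, t[10] = 45, t[11] = 35.
Since t[11] = t[1] = 35, the sequence is eventually periodic: after a pre-period of length 1 it cycles with period 10.
The value 30 first appears (with n ≥ 1) at t[3].

3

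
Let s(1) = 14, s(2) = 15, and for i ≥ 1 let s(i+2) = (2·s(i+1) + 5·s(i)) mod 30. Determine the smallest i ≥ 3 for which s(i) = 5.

4

Computing terms: s(1) = 14,  s(2) = 15,  s(3) = 10,  s(4) = 5,  s(5) = 0,  s(6) = 25,  s(7) = 20,  s(8) = 15,  s(9) = 10.
Since (s(8), s(9)) = (s(2), s(3)) = (15, 10) (two consecutive terms determine the rest), the sequence is eventually periodic: after a pre-period of length 1 it cycles with period 6.
The value 5 first appears (with i ≥ 3) at s(4).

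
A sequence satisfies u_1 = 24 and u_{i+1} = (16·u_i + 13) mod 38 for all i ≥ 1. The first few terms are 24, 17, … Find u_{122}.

Listing terms: u_1 = 24; u_2 = 17; u_3 = 19; u_4 = 13; u_5 = 31; u_6 = 15; u_7 = 25; u_8 = 33; u_9 = 9; u_{10} = 5; u_{11} = 17.
Since u_{11} = u_2 = 17, the sequence is eventually periodic: after a pre-period of length 1 it cycles with period 9.
For i ≥ 2, u_i depends only on (i - 2) mod 9. (122 - 2) mod 9 = 3, so u_{122} = u_5 = 31.

31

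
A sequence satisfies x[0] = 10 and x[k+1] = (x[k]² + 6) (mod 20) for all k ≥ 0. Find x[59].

We have x[0] = 10,  x[1] = 6,  x[2] = 2,  x[3] = 10.
The sequence repeats with period 3.
So x[59] = x[0 + ((59-0) mod 3)] = x[2] = 2.

2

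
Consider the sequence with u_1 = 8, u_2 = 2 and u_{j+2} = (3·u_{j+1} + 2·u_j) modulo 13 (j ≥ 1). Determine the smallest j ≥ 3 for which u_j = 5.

4

Computing terms: u_1 = 8; u_2 = 2; u_3 = 9; u_4 = 5; u_5 = 7; u_6 = 5; u_7 = 3; u_8 = 6; u_9 = 11; u_{10} = 6; u_{11} = 1; u_{12} = 2; u_{13} = 8; u_{14} = 2.
Since (u_{13}, u_{14}) = (u_1, u_2) = (8, 2) (two consecutive terms determine the rest), the sequence is periodic with period 12.
The value 5 first appears (with j ≥ 3) at u_4.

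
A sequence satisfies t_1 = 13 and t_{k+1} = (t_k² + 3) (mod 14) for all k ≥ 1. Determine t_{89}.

Computing terms: t_1 = 13,  t_2 = 4,  t_3 = 5,  t_4 = 0,  t_5 = 3,  t_6 = 12,  t_7 = 7,  t_8 = 10,  t_9 = 5.
Since t_9 = t_3 = 5, the sequence is eventually periodic: after a pre-period of length 2 it cycles with period 6.
For k ≥ 3, t_k depends only on (k - 3) mod 6. (89 - 3) mod 6 = 2, so t_{89} = t_5 = 3.

3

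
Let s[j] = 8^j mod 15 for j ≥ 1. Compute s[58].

4

Listing terms: s[1] = 8; s[2] = 4; s[3] = 2; s[4] = 1; s[5] = 8.
The sequence repeats with period 4.
So s[58] = s[1 + ((58-1) mod 4)] = s[2] = 4.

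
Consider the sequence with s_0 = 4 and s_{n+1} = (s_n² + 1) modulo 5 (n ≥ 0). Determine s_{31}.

s_0 = 4; s_1 = 2; s_2 = 0; s_3 = 1; s_4 = 2.
Since s_4 = s_1 = 2, the sequence is eventually periodic: after a pre-period of length 1 it cycles with period 3.
For n ≥ 1, s_n depends only on (n - 1) mod 3. (31 - 1) mod 3 = 0, so s_{31} = s_1 = 2.

2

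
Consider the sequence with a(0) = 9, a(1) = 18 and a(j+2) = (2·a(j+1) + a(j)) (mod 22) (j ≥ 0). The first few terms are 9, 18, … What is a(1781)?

Computing terms: a(0) = 9; a(1) = 18; a(2) = 1; a(3) = 20; a(4) = 19; a(5) = 14; a(6) = 3; a(7) = 20; a(8) = 21; a(9) = 18; a(10) = 13; a(11) = 0; a(12) = 13; a(13) = 4; a(14) = 21; a(15) = 2; a(16) = 3; a(17) = 8; a(18) = 19; a(19) = 2; a(20) = 1; a(21) = 4; a(22) = 9; a(23) = 0; a(24) = 9; a(25) = 18.
The sequence repeats with period 24.
(1781 - 0) mod 24 = 5, so a(1781) = a(5) = 14.

14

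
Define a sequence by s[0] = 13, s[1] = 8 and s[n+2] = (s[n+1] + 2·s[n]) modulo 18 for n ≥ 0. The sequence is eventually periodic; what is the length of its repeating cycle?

We have s[0] = 13,  s[1] = 8,  s[2] = 16,  s[3] = 14,  s[4] = 10,  s[5] = 2,  s[6] = 4,  s[7] = 8,  s[8] = 16.
Since (s[7], s[8]) = (s[1], s[2]) = (8, 16) (two consecutive terms determine the rest), the sequence is eventually periodic: after a pre-period of length 1 it cycles with period 6.

6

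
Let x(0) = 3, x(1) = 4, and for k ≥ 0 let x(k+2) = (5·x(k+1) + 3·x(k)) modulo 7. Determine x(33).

We have x(0) = 3,  x(1) = 4,  x(2) = 1,  x(3) = 3,  x(4) = 4.
The sequence repeats with period 3.
(33 - 0) mod 3 = 0, so x(33) = x(0) = 3.

3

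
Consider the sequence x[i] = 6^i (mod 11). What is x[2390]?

x[1] = 6, x[2] = 3, x[3] = 7, x[4] = 9, x[5] = 10, x[6] = 5, x[7] = 8, x[8] = 4, x[9] = 2, x[10] = 1, x[11] = 6.
The sequence repeats with period 10.
So x[2390] = x[1 + ((2390-1) mod 10)] = x[10] = 1.

1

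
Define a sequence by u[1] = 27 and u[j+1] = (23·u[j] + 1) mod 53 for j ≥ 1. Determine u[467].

50

Computing terms: u[1] = 27, u[2] = 39, u[3] = 50, u[4] = 38, u[5] = 27.
Since u[5] = u[1] = 27, the sequence is periodic with period 4.
(467 - 1) mod 4 = 2, so u[467] = u[3] = 50.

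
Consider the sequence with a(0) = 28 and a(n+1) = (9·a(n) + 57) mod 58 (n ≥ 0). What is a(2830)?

54

Computing terms: a(0) = 28, a(1) = 19, a(2) = 54, a(3) = 21, a(4) = 14, a(5) = 9, a(6) = 22, a(7) = 23, a(8) = 32, a(9) = 55, a(10) = 30, a(11) = 37, a(12) = 42, a(13) = 29, a(14) = 28.
Since a(14) = a(0) = 28, the sequence is periodic with period 14.
(2830 - 0) mod 14 = 2, so a(2830) = a(2) = 54.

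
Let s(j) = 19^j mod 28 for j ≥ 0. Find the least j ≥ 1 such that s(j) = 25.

2

We have s(0) = 1,  s(1) = 19,  s(2) = 25,  s(3) = 27,  s(4) = 9,  s(5) = 3,  s(6) = 1.
Since s(6) = s(0) = 1, the sequence is periodic with period 6.
The value 25 first appears (with j ≥ 1) at s(2).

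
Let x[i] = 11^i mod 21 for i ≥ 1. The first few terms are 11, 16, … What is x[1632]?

x[1] = 11; x[2] = 16; x[3] = 8; x[4] = 4; x[5] = 2; x[6] = 1; x[7] = 11.
The sequence repeats with period 6.
(1632 - 1) mod 6 = 5, so x[1632] = x[6] = 1.

1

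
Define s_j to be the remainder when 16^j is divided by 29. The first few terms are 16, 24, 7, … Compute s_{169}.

Computing terms: s_1 = 16,  s_2 = 24,  s_3 = 7,  s_4 = 25,  s_5 = 23,  s_6 = 20,  s_7 = 1,  s_8 = 16.
Since s_8 = s_1 = 16, the sequence is periodic with period 7.
So s_{169} = s_{1 + ((169-1) mod 7)} = s_1 = 16.

16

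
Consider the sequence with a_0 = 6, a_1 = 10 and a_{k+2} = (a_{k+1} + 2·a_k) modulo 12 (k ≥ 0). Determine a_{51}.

We have a_0 = 6,  a_1 = 10,  a_2 = 10,  a_3 = 6,  a_4 = 2,  a_5 = 2,  a_6 = 6,  a_7 = 10.
Since (a_6, a_7) = (a_0, a_1) = (6, 10) (two consecutive terms determine the rest), the sequence is periodic with period 6.
(51 - 0) mod 6 = 3, so a_{51} = a_3 = 6.

6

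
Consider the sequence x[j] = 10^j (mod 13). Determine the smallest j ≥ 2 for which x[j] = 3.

Computing terms: x[1] = 10,  x[2] = 9,  x[3] = 12,  x[4] = 3,  x[5] = 4,  x[6] = 1,  x[7] = 10.
Since x[7] = x[1] = 10, the sequence is periodic with period 6.
The value 3 first appears (with j ≥ 2) at x[4].

4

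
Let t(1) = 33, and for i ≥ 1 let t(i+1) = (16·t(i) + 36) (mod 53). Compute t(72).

t(1) = 33,  t(2) = 34,  t(3) = 50,  t(4) = 41,  t(5) = 3,  t(6) = 31,  t(7) = 2,  t(8) = 15,  t(9) = 11,  t(10) = 0,  t(11) = 36,  t(12) = 29,  t(13) = 23,  t(14) = 33.
Since t(14) = t(1) = 33, the sequence is periodic with period 13.
So t(72) = t(1 + ((72-1) mod 13)) = t(7) = 2.

2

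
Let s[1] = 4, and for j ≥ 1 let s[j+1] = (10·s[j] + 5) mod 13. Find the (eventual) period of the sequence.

6

s[1] = 4, s[2] = 6, s[3] = 0, s[4] = 5, s[5] = 3, s[6] = 9, s[7] = 4.
Since s[7] = s[1] = 4, the sequence is periodic with period 6.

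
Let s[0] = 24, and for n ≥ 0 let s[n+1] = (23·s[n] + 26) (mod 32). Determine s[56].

24

We have s[0] = 24; s[1] = 2; s[2] = 8; s[3] = 18; s[4] = 24.
The sequence repeats with period 4.
(56 - 0) mod 4 = 0, so s[56] = s[0] = 24.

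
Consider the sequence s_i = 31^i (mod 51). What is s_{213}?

46

Listing terms: s_1 = 31, s_2 = 43, s_3 = 7, s_4 = 13, s_5 = 46, s_6 = 49, s_7 = 40, s_8 = 16, s_9 = 37, s_{10} = 25, s_{11} = 10, s_{12} = 4, s_{13} = 22, s_{14} = 19, s_{15} = 28, s_{16} = 1, s_{17} = 31.
The sequence repeats with period 16.
(213 - 1) mod 16 = 4, so s_{213} = s_5 = 46.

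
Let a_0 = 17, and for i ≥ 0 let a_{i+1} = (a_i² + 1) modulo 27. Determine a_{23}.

23

a_0 = 17; a_1 = 20; a_2 = 23; a_3 = 17.
Since a_3 = a_0 = 17, the sequence is periodic with period 3.
(23 - 0) mod 3 = 2, so a_{23} = a_2 = 23.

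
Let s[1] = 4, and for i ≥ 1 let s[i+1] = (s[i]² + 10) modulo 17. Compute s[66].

11

s[1] = 4; s[2] = 9; s[3] = 6; s[4] = 12; s[5] = 1; s[6] = 11; s[7] = 12.
Since s[7] = s[4] = 12, the sequence is eventually periodic: after a pre-period of length 3 it cycles with period 3.
For i ≥ 4, s[i] depends only on (i - 4) mod 3. (66 - 4) mod 3 = 2, so s[66] = s[6] = 11.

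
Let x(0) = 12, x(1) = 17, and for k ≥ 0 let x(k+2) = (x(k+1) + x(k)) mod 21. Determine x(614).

7

Computing terms: x(0) = 12; x(1) = 17; x(2) = 8; x(3) = 4; x(4) = 12; x(5) = 16; x(6) = 7; x(7) = 2; x(8) = 9; x(9) = 11; x(10) = 20; x(11) = 10; x(12) = 9; x(13) = 19; x(14) = 7; x(15) = 5; x(16) = 12; x(17) = 17.
The sequence repeats with period 16.
(614 - 0) mod 16 = 6, so x(614) = x(6) = 7.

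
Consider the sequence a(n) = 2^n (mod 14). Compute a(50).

4

We have a(1) = 2, a(2) = 4, a(3) = 8, a(4) = 2.
The sequence repeats with period 3.
So a(50) = a(1 + ((50-1) mod 3)) = a(2) = 4.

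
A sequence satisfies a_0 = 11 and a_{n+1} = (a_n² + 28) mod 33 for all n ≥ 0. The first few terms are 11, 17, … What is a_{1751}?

17

Listing terms: a_0 = 11,  a_1 = 17,  a_2 = 20,  a_3 = 32,  a_4 = 29,  a_5 = 11.
Since a_5 = a_0 = 11, the sequence is periodic with period 5.
So a_{1751} = a_{0 + ((1751-0) mod 5)} = a_1 = 17.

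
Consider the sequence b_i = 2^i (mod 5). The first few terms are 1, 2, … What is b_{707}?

b_0 = 1; b_1 = 2; b_2 = 4; b_3 = 3; b_4 = 1.
Since b_4 = b_0 = 1, the sequence is periodic with period 4.
(707 - 0) mod 4 = 3, so b_{707} = b_3 = 3.

3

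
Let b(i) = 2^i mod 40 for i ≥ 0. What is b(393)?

Computing terms: b(0) = 1; b(1) = 2; b(2) = 4; b(3) = 8; b(4) = 16; b(5) = 32; b(6) = 24; b(7) = 8.
Since b(7) = b(3) = 8, the sequence is eventually periodic: after a pre-period of length 3 it cycles with period 4.
For i ≥ 3, b(i) depends only on (i - 3) mod 4. (393 - 3) mod 4 = 2, so b(393) = b(5) = 32.

32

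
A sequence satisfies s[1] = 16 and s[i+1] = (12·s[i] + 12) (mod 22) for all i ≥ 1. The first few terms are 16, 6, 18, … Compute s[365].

Computing terms: s[1] = 16, s[2] = 6, s[3] = 18, s[4] = 8, s[5] = 20, s[6] = 10, s[7] = 0, s[8] = 12, s[9] = 2, s[10] = 14, s[11] = 4, s[12] = 16.
The sequence repeats with period 11.
So s[365] = s[1 + ((365-1) mod 11)] = s[2] = 6.

6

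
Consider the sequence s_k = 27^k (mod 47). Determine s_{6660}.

32

Computing terms: s_0 = 1, s_1 = 27, s_2 = 24, s_3 = 37, s_4 = 12, s_5 = 42, s_6 = 6, s_7 = 21, s_8 = 3, s_9 = 34, s_{10} = 25, s_{11} = 17, s_{12} = 36, s_{13} = 32, s_{14} = 18, s_{15} = 16, s_{16} = 9, s_{17} = 8, s_{18} = 28, s_{19} = 4, s_{20} = 14, s_{21} = 2, s_{22} = 7, s_{23} = 1.
Since s_{23} = s_0 = 1, the sequence is periodic with period 23.
(6660 - 0) mod 23 = 13, so s_{6660} = s_{13} = 32.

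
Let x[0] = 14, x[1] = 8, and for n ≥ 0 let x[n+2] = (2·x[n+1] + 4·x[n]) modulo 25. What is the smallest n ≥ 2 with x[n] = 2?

x[0] = 14, x[1] = 8, x[2] = 22, x[3] = 1, x[4] = 15, x[5] = 9, x[6] = 3, x[7] = 17, x[8] = 21, x[9] = 10, x[10] = 4, x[11] = 23, x[12] = 12, x[13] = 16, x[14] = 5, x[15] = 24, x[16] = 18, x[17] = 7, x[18] = 11, x[19] = 0, x[20] = 19, x[21] = 13, x[22] = 2, x[23] = 6, x[24] = 20, x[25] = 14, x[26] = 8.
Since (x[25], x[26]) = (x[0], x[1]) = (14, 8) (two consecutive terms determine the rest), the sequence is periodic with period 25.
The value 2 first appears (with n ≥ 2) at x[22].

22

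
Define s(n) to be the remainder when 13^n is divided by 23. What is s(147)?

s(1) = 13, s(2) = 8, s(3) = 12, s(4) = 18, s(5) = 4, s(6) = 6, s(7) = 9, s(8) = 2, s(9) = 3, s(10) = 16, s(11) = 1, s(12) = 13.
Since s(12) = s(1) = 13, the sequence is periodic with period 11.
So s(147) = s(1 + ((147-1) mod 11)) = s(4) = 18.

18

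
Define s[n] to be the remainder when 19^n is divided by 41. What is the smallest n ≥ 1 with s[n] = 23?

4

Listing terms: s[0] = 1,  s[1] = 19,  s[2] = 33,  s[3] = 12,  s[4] = 23,  s[5] = 27,  s[6] = 21,  s[7] = 30,  s[8] = 37,  s[9] = 6,  s[10] = 32,  s[11] = 34,  s[12] = 31,  s[13] = 15,  s[14] = 39,  s[15] = 3,  s[16] = 16,  s[17] = 17,  s[18] = 36,  s[19] = 28,  s[20] = 40,  s[21] = 22,  s[22] = 8,  s[23] = 29,  s[24] = 18,  s[25] = 14,  s[26] = 20,  s[27] = 11,  s[28] = 4,  s[29] = 35,  s[30] = 9,  s[31] = 7,  s[32] = 10,  s[33] = 26,  s[34] = 2,  s[35] = 38,  s[36] = 25,  s[37] = 24,  s[38] = 5,  s[39] = 13,  s[40] = 1.
The sequence repeats with period 40.
The value 23 first appears (with n ≥ 1) at s[4].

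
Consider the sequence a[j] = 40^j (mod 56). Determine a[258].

We have a[1] = 40; a[2] = 32; a[3] = 48; a[4] = 16; a[5] = 24; a[6] = 8; a[7] = 40.
The sequence repeats with period 6.
(258 - 1) mod 6 = 5, so a[258] = a[6] = 8.

8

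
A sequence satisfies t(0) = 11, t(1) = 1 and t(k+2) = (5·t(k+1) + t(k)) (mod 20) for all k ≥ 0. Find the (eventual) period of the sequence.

6

Listing terms: t(0) = 11; t(1) = 1; t(2) = 16; t(3) = 1; t(4) = 1; t(5) = 6; t(6) = 11; t(7) = 1.
The sequence repeats with period 6.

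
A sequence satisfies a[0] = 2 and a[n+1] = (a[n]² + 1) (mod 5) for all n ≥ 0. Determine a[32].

1

Computing terms: a[0] = 2; a[1] = 0; a[2] = 1; a[3] = 2.
Since a[3] = a[0] = 2, the sequence is periodic with period 3.
So a[32] = a[0 + ((32-0) mod 3)] = a[2] = 1.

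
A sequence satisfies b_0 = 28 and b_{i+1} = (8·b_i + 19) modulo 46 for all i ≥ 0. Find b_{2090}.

5

Listing terms: b_0 = 28, b_1 = 13, b_2 = 31, b_3 = 37, b_4 = 39, b_5 = 9, b_6 = 45, b_7 = 11, b_8 = 15, b_9 = 1, b_{10} = 27, b_{11} = 5, b_{12} = 13.
Since b_{12} = b_1 = 13, the sequence is eventually periodic: after a pre-period of length 1 it cycles with period 11.
For i ≥ 1, b_i depends only on (i - 1) mod 11. (2090 - 1) mod 11 = 10, so b_{2090} = b_{11} = 5.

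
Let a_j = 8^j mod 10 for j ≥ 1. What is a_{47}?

2

Listing terms: a_1 = 8,  a_2 = 4,  a_3 = 2,  a_4 = 6,  a_5 = 8.
The sequence repeats with period 4.
So a_{47} = a_{1 + ((47-1) mod 4)} = a_3 = 2.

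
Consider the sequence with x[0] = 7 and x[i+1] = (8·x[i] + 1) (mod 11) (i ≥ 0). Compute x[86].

4

Listing terms: x[0] = 7, x[1] = 2, x[2] = 6, x[3] = 5, x[4] = 8, x[5] = 10, x[6] = 4, x[7] = 0, x[8] = 1, x[9] = 9, x[10] = 7.
Since x[10] = x[0] = 7, the sequence is periodic with period 10.
(86 - 0) mod 10 = 6, so x[86] = x[6] = 4.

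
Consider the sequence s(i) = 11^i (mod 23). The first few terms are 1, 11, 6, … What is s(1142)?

4

Computing terms: s(0) = 1,  s(1) = 11,  s(2) = 6,  s(3) = 20,  s(4) = 13,  s(5) = 5,  s(6) = 9,  s(7) = 7,  s(8) = 8,  s(9) = 19,  s(10) = 2,  s(11) = 22,  s(12) = 12,  s(13) = 17,  s(14) = 3,  s(15) = 10,  s(16) = 18,  s(17) = 14,  s(18) = 16,  s(19) = 15,  s(20) = 4,  s(21) = 21,  s(22) = 1.
The sequence repeats with period 22.
So s(1142) = s(0 + ((1142-0) mod 22)) = s(20) = 4.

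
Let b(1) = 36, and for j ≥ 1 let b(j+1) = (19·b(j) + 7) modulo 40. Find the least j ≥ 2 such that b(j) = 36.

5

We have b(1) = 36; b(2) = 11; b(3) = 16; b(4) = 31; b(5) = 36.
The sequence repeats with period 4.
The value 36 next appears (with j ≥ 2) at b(5).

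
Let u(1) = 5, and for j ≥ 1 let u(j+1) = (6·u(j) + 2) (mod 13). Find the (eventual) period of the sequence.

12

Computing terms: u(1) = 5,  u(2) = 6,  u(3) = 12,  u(4) = 9,  u(5) = 4,  u(6) = 0,  u(7) = 2,  u(8) = 1,  u(9) = 8,  u(10) = 11,  u(11) = 3,  u(12) = 7,  u(13) = 5.
The sequence repeats with period 12.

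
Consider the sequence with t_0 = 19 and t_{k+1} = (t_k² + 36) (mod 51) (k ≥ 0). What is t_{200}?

37

We have t_0 = 19, t_1 = 40, t_2 = 4, t_3 = 1, t_4 = 37, t_5 = 28, t_6 = 4.
Since t_6 = t_2 = 4, the sequence is eventually periodic: after a pre-period of length 2 it cycles with period 4.
For k ≥ 2, t_k depends only on (k - 2) mod 4. (200 - 2) mod 4 = 2, so t_{200} = t_4 = 37.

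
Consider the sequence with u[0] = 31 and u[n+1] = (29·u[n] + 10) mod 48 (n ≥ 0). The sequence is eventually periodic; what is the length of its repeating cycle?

We have u[0] = 31, u[1] = 45, u[2] = 19, u[3] = 33, u[4] = 7, u[5] = 21, u[6] = 43, u[7] = 9, u[8] = 31.
The sequence repeats with period 8.

8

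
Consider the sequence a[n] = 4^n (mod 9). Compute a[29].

7

a[0] = 1,  a[1] = 4,  a[2] = 7,  a[3] = 1.
Since a[3] = a[0] = 1, the sequence is periodic with period 3.
So a[29] = a[0 + ((29-0) mod 3)] = a[2] = 7.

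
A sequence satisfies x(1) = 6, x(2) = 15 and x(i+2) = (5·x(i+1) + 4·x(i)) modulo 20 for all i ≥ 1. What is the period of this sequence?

Computing terms: x(1) = 6; x(2) = 15; x(3) = 19; x(4) = 15; x(5) = 11; x(6) = 15; x(7) = 19.
Since (x(6), x(7)) = (x(2), x(3)) = (15, 19) (two consecutive terms determine the rest), the sequence is eventually periodic: after a pre-period of length 1 it cycles with period 4.

4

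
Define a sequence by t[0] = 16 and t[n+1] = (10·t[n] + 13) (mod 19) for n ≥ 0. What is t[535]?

10

We have t[0] = 16, t[1] = 2, t[2] = 14, t[3] = 1, t[4] = 4, t[5] = 15, t[6] = 11, t[7] = 9, t[8] = 8, t[9] = 17, t[10] = 12, t[11] = 0, t[12] = 13, t[13] = 10, t[14] = 18, t[15] = 3, t[16] = 5, t[17] = 6, t[18] = 16.
Since t[18] = t[0] = 16, the sequence is periodic with period 18.
So t[535] = t[0 + ((535-0) mod 18)] = t[13] = 10.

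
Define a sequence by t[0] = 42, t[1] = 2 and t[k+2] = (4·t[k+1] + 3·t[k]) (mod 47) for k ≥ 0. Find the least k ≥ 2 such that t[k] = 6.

We have t[0] = 42,  t[1] = 2,  t[2] = 40,  t[3] = 25,  t[4] = 32,  t[5] = 15,  t[6] = 15,  t[7] = 11,  t[8] = 42,  t[9] = 13,  t[10] = 37,  t[11] = 46,  t[12] = 13,  t[13] = 2,  t[14] = 0,  t[15] = 6,  t[16] = 24,  t[17] = 20,  t[18] = 11,  t[19] = 10,  t[20] = 26,  t[21] = 40,  t[22] = 3,  t[23] = 38,  t[24] = 20,  t[25] = 6,  t[26] = 37,  t[27] = 25,  t[28] = 23,  t[29] = 26,  t[30] = 32,  t[31] = 18,  t[32] = 27,  t[33] = 21,  t[34] = 24,  t[35] = 18,  t[36] = 3,  t[37] = 19,  t[38] = 38,  t[39] = 21,  t[40] = 10,  t[41] = 9,  t[42] = 19,  t[43] = 9,  t[44] = 46,  t[45] = 23,  t[46] = 42,  t[47] = 2.
Since (t[46], t[47]) = (t[0], t[1]) = (42, 2) (two consecutive terms determine the rest), the sequence is periodic with period 46.
The value 6 first appears (with k ≥ 2) at t[15].

15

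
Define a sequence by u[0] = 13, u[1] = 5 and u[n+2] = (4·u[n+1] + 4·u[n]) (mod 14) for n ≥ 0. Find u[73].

Listing terms: u[0] = 13, u[1] = 5, u[2] = 2, u[3] = 0, u[4] = 8, u[5] = 4, u[6] = 6, u[7] = 12, u[8] = 2, u[9] = 0.
Since (u[8], u[9]) = (u[2], u[3]) = (2, 0) (two consecutive terms determine the rest), the sequence is eventually periodic: after a pre-period of length 2 it cycles with period 6.
For n ≥ 2, u[n] depends only on (n - 2) mod 6. (73 - 2) mod 6 = 5, so u[73] = u[7] = 12.

12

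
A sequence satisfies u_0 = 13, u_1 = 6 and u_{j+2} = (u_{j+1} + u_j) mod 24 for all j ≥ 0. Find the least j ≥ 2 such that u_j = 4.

Listing terms: u_0 = 13,  u_1 = 6,  u_2 = 19,  u_3 = 1,  u_4 = 20,  u_5 = 21,  u_6 = 17,  u_7 = 14,  u_8 = 7,  u_9 = 21,  u_{10} = 4,  u_{11} = 1,  u_{12} = 5,  u_{13} = 6,  u_{14} = 11,  u_{15} = 17,  u_{16} = 4,  u_{17} = 21,  u_{18} = 1,  u_{19} = 22,  u_{20} = 23,  u_{21} = 21,  u_{22} = 20,  u_{23} = 17,  u_{24} = 13,  u_{25} = 6.
The sequence repeats with period 24.
The value 4 first appears (with j ≥ 2) at u_{10}.

10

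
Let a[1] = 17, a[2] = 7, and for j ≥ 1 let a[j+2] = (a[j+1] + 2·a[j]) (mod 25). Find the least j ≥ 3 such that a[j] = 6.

15

Listing terms: a[1] = 17,  a[2] = 7,  a[3] = 16,  a[4] = 5,  a[5] = 12,  a[6] = 22,  a[7] = 21,  a[8] = 15,  a[9] = 7,  a[10] = 12,  a[11] = 1,  a[12] = 0,  a[13] = 2,  a[14] = 2,  a[15] = 6,  a[16] = 10,  a[17] = 22,  a[18] = 17,  a[19] = 11,  a[20] = 20,  a[21] = 17,  a[22] = 7.
The sequence repeats with period 20.
The value 6 first appears (with j ≥ 3) at a[15].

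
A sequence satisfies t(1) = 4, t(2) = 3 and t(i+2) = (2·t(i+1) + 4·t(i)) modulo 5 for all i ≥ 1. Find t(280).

Listing terms: t(1) = 4, t(2) = 3, t(3) = 2, t(4) = 1, t(5) = 0, t(6) = 4, t(7) = 3.
The sequence repeats with period 5.
(280 - 1) mod 5 = 4, so t(280) = t(5) = 0.

0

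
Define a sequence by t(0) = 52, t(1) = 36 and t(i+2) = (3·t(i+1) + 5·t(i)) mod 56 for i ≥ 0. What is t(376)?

36

t(0) = 52, t(1) = 36, t(2) = 32, t(3) = 52, t(4) = 36.
Since (t(3), t(4)) = (t(0), t(1)) = (52, 36) (two consecutive terms determine the rest), the sequence is periodic with period 3.
(376 - 0) mod 3 = 1, so t(376) = t(1) = 36.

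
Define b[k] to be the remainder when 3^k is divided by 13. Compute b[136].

We have b[1] = 3, b[2] = 9, b[3] = 1, b[4] = 3.
Since b[4] = b[1] = 3, the sequence is periodic with period 3.
So b[136] = b[1 + ((136-1) mod 3)] = b[1] = 3.

3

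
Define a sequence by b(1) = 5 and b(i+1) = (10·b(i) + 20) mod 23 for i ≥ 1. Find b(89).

5

Listing terms: b(1) = 5,  b(2) = 1,  b(3) = 7,  b(4) = 21,  b(5) = 0,  b(6) = 20,  b(7) = 13,  b(8) = 12,  b(9) = 2,  b(10) = 17,  b(11) = 6,  b(12) = 11,  b(13) = 15,  b(14) = 9,  b(15) = 18,  b(16) = 16,  b(17) = 19,  b(18) = 3,  b(19) = 4,  b(20) = 14,  b(21) = 22,  b(22) = 10,  b(23) = 5.
The sequence repeats with period 22.
So b(89) = b(1 + ((89-1) mod 22)) = b(1) = 5.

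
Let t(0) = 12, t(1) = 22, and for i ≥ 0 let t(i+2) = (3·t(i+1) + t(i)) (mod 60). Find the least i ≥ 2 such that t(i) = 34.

5

Computing terms: t(0) = 12, t(1) = 22, t(2) = 18, t(3) = 16, t(4) = 6, t(5) = 34, t(6) = 48, t(7) = 58, t(8) = 42, t(9) = 4, t(10) = 54, t(11) = 46, t(12) = 12, t(13) = 22.
Since (t(12), t(13)) = (t(0), t(1)) = (12, 22) (two consecutive terms determine the rest), the sequence is periodic with period 12.
The value 34 first appears (with i ≥ 2) at t(5).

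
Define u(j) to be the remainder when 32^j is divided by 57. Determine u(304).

Listing terms: u(1) = 32; u(2) = 55; u(3) = 50; u(4) = 4; u(5) = 14; u(6) = 49; u(7) = 29; u(8) = 16; u(9) = 56; u(10) = 25; u(11) = 2; u(12) = 7; u(13) = 53; u(14) = 43; u(15) = 8; u(16) = 28; u(17) = 41; u(18) = 1; u(19) = 32.
The sequence repeats with period 18.
So u(304) = u(1 + ((304-1) mod 18)) = u(16) = 28.

28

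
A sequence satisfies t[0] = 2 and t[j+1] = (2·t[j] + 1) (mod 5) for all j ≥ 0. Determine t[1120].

2

We have t[0] = 2; t[1] = 0; t[2] = 1; t[3] = 3; t[4] = 2.
The sequence repeats with period 4.
(1120 - 0) mod 4 = 0, so t[1120] = t[0] = 2.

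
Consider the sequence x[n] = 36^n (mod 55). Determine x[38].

Computing terms: x[1] = 36; x[2] = 31; x[3] = 16; x[4] = 26; x[5] = 1; x[6] = 36.
The sequence repeats with period 5.
(38 - 1) mod 5 = 2, so x[38] = x[3] = 16.

16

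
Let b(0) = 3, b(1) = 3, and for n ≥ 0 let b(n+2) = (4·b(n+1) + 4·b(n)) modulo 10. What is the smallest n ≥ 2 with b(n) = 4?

2

b(0) = 3,  b(1) = 3,  b(2) = 4,  b(3) = 8,  b(4) = 8,  b(5) = 4,  b(6) = 8.
Since (b(5), b(6)) = (b(2), b(3)) = (4, 8) (two consecutive terms determine the rest), the sequence is eventually periodic: after a pre-period of length 2 it cycles with period 3.
The value 4 first appears (with n ≥ 2) at b(2).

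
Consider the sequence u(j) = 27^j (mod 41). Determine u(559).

u(1) = 27; u(2) = 32; u(3) = 3; u(4) = 40; u(5) = 14; u(6) = 9; u(7) = 38; u(8) = 1; u(9) = 27.
The sequence repeats with period 8.
(559 - 1) mod 8 = 6, so u(559) = u(7) = 38.

38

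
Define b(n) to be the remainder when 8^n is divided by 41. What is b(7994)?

Listing terms: b(1) = 8, b(2) = 23, b(3) = 20, b(4) = 37, b(5) = 9, b(6) = 31, b(7) = 2, b(8) = 16, b(9) = 5, b(10) = 40, b(11) = 33, b(12) = 18, b(13) = 21, b(14) = 4, b(15) = 32, b(16) = 10, b(17) = 39, b(18) = 25, b(19) = 36, b(20) = 1, b(21) = 8.
Since b(21) = b(1) = 8, the sequence is periodic with period 20.
So b(7994) = b(1 + ((7994-1) mod 20)) = b(14) = 4.

4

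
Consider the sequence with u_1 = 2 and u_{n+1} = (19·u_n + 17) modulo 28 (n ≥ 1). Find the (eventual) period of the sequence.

Listing terms: u_1 = 2, u_2 = 27, u_3 = 26, u_4 = 7, u_5 = 10, u_6 = 11, u_7 = 2.
Since u_7 = u_1 = 2, the sequence is periodic with period 6.

6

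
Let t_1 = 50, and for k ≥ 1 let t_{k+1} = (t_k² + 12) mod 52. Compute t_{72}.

Listing terms: t_1 = 50; t_2 = 16; t_3 = 8; t_4 = 24; t_5 = 16.
Since t_5 = t_2 = 16, the sequence is eventually periodic: after a pre-period of length 1 it cycles with period 3.
For k ≥ 2, t_k depends only on (k - 2) mod 3. (72 - 2) mod 3 = 1, so t_{72} = t_3 = 8.

8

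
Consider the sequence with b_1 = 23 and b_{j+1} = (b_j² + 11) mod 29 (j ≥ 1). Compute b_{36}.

Listing terms: b_1 = 23; b_2 = 18; b_3 = 16; b_4 = 6; b_5 = 18.
Since b_5 = b_2 = 18, the sequence is eventually periodic: after a pre-period of length 1 it cycles with period 3.
For j ≥ 2, b_j depends only on (j - 2) mod 3. (36 - 2) mod 3 = 1, so b_{36} = b_3 = 16.

16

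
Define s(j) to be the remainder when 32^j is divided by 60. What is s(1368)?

We have s(1) = 32; s(2) = 4; s(3) = 8; s(4) = 16; s(5) = 32.
Since s(5) = s(1) = 32, the sequence is periodic with period 4.
So s(1368) = s(1 + ((1368-1) mod 4)) = s(4) = 16.

16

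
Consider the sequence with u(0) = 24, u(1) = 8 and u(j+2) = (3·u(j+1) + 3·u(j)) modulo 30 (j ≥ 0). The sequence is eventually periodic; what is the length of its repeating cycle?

4

Computing terms: u(0) = 24, u(1) = 8, u(2) = 6, u(3) = 12, u(4) = 24, u(5) = 18, u(6) = 6, u(7) = 12.
Since (u(6), u(7)) = (u(2), u(3)) = (6, 12) (two consecutive terms determine the rest), the sequence is eventually periodic: after a pre-period of length 2 it cycles with period 4.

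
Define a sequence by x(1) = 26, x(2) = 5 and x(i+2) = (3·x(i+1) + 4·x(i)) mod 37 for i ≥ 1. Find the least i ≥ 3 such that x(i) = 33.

7

Computing terms: x(1) = 26; x(2) = 5; x(3) = 8; x(4) = 7; x(5) = 16; x(6) = 2; x(7) = 33; x(8) = 33; x(9) = 9; x(10) = 11; x(11) = 32; x(12) = 29; x(13) = 30; x(14) = 21; x(15) = 35; x(16) = 4; x(17) = 4; x(18) = 28; x(19) = 26; x(20) = 5.
Since (x(19), x(20)) = (x(1), x(2)) = (26, 5) (two consecutive terms determine the rest), the sequence is periodic with period 18.
The value 33 first appears (with i ≥ 3) at x(7).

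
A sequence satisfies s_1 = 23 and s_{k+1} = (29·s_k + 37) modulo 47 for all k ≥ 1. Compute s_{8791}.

36

Listing terms: s_1 = 23,  s_2 = 46,  s_3 = 8,  s_4 = 34,  s_5 = 36,  s_6 = 0,  s_7 = 37,  s_8 = 29,  s_9 = 32,  s_{10} = 25,  s_{11} = 10,  s_{12} = 45,  s_{13} = 26,  s_{14} = 39,  s_{15} = 40,  s_{16} = 22,  s_{17} = 17,  s_{18} = 13,  s_{19} = 38,  s_{20} = 11,  s_{21} = 27,  s_{22} = 21,  s_{23} = 35,  s_{24} = 18,  s_{25} = 42,  s_{26} = 33,  s_{27} = 7,  s_{28} = 5,  s_{29} = 41,  s_{30} = 4,  s_{31} = 12,  s_{32} = 9,  s_{33} = 16,  s_{34} = 31,  s_{35} = 43,  s_{36} = 15,  s_{37} = 2,  s_{38} = 1,  s_{39} = 19,  s_{40} = 24,  s_{41} = 28,  s_{42} = 3,  s_{43} = 30,  s_{44} = 14,  s_{45} = 20,  s_{46} = 6,  s_{47} = 23.
Since s_{47} = s_1 = 23, the sequence is periodic with period 46.
(8791 - 1) mod 46 = 4, so s_{8791} = s_5 = 36.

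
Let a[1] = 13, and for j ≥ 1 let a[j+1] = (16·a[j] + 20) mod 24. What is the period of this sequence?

3

Listing terms: a[1] = 13, a[2] = 12, a[3] = 20, a[4] = 4, a[5] = 12.
Since a[5] = a[2] = 12, the sequence is eventually periodic: after a pre-period of length 1 it cycles with period 3.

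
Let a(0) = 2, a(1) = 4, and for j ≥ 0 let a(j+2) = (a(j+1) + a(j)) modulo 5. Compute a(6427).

a(0) = 2,  a(1) = 4,  a(2) = 1,  a(3) = 0,  a(4) = 1,  a(5) = 1,  a(6) = 2,  a(7) = 3,  a(8) = 0,  a(9) = 3,  a(10) = 3,  a(11) = 1,  a(12) = 4,  a(13) = 0,  a(14) = 4,  a(15) = 4,  a(16) = 3,  a(17) = 2,  a(18) = 0,  a(19) = 2,  a(20) = 2,  a(21) = 4.
Since (a(20), a(21)) = (a(0), a(1)) = (2, 4) (two consecutive terms determine the rest), the sequence is periodic with period 20.
So a(6427) = a(0 + ((6427-0) mod 20)) = a(7) = 3.

3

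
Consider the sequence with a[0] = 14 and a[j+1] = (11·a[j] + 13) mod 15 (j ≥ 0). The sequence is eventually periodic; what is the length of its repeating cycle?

We have a[0] = 14; a[1] = 2; a[2] = 5; a[3] = 8; a[4] = 11; a[5] = 14.
The sequence repeats with period 5.

5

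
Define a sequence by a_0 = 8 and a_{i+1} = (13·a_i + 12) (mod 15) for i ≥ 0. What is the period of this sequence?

4

We have a_0 = 8, a_1 = 11, a_2 = 5, a_3 = 2, a_4 = 8.
The sequence repeats with period 4.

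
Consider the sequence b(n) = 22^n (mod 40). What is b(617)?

32

b(0) = 1, b(1) = 22, b(2) = 4, b(3) = 8, b(4) = 16, b(5) = 32, b(6) = 24, b(7) = 8.
Since b(7) = b(3) = 8, the sequence is eventually periodic: after a pre-period of length 3 it cycles with period 4.
For n ≥ 3, b(n) depends only on (n - 3) mod 4. (617 - 3) mod 4 = 2, so b(617) = b(5) = 32.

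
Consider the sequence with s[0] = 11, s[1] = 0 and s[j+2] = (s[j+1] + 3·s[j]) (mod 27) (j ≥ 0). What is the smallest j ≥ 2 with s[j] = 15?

5

Listing terms: s[0] = 11,  s[1] = 0,  s[2] = 6,  s[3] = 6,  s[4] = 24,  s[5] = 15,  s[6] = 6,  s[7] = 24.
Since (s[6], s[7]) = (s[3], s[4]) = (6, 24) (two consecutive terms determine the rest), the sequence is eventually periodic: after a pre-period of length 3 it cycles with period 3.
The value 15 first appears (with j ≥ 2) at s[5].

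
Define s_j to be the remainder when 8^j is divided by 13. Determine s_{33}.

8

Computing terms: s_1 = 8, s_2 = 12, s_3 = 5, s_4 = 1, s_5 = 8.
Since s_5 = s_1 = 8, the sequence is periodic with period 4.
(33 - 1) mod 4 = 0, so s_{33} = s_1 = 8.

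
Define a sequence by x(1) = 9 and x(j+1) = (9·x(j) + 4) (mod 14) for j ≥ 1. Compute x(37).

9

Computing terms: x(1) = 9,  x(2) = 1,  x(3) = 13,  x(4) = 9.
Since x(4) = x(1) = 9, the sequence is periodic with period 3.
So x(37) = x(1 + ((37-1) mod 3)) = x(1) = 9.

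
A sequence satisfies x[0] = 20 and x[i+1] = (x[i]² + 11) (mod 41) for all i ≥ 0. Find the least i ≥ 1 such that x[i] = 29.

5

We have x[0] = 20; x[1] = 1; x[2] = 12; x[3] = 32; x[4] = 10; x[5] = 29; x[6] = 32.
Since x[6] = x[3] = 32, the sequence is eventually periodic: after a pre-period of length 3 it cycles with period 3.
The value 29 first appears (with i ≥ 1) at x[5].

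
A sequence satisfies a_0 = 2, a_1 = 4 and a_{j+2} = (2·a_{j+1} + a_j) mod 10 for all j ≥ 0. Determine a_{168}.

Computing terms: a_0 = 2; a_1 = 4; a_2 = 0; a_3 = 4; a_4 = 8; a_5 = 0; a_6 = 8; a_7 = 6; a_8 = 0; a_9 = 6; a_{10} = 2; a_{11} = 0; a_{12} = 2; a_{13} = 4.
The sequence repeats with period 12.
(168 - 0) mod 12 = 0, so a_{168} = a_0 = 2.

2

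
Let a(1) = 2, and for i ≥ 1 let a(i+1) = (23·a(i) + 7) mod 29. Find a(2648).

We have a(1) = 2; a(2) = 24; a(3) = 8; a(4) = 17; a(5) = 21; a(6) = 26; a(7) = 25; a(8) = 2.
Since a(8) = a(1) = 2, the sequence is periodic with period 7.
So a(2648) = a(1 + ((2648-1) mod 7)) = a(2) = 24.

24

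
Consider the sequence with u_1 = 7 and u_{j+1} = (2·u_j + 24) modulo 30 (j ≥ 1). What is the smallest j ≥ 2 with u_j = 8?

2

Listing terms: u_1 = 7,  u_2 = 8,  u_3 = 10,  u_4 = 14,  u_5 = 22,  u_6 = 8.
Since u_6 = u_2 = 8, the sequence is eventually periodic: after a pre-period of length 1 it cycles with period 4.
The value 8 first appears (with j ≥ 2) at u_2.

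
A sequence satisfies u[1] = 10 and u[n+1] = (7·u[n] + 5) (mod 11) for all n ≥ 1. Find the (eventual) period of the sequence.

10

u[1] = 10, u[2] = 9, u[3] = 2, u[4] = 8, u[5] = 6, u[6] = 3, u[7] = 4, u[8] = 0, u[9] = 5, u[10] = 7, u[11] = 10.
Since u[11] = u[1] = 10, the sequence is periodic with period 10.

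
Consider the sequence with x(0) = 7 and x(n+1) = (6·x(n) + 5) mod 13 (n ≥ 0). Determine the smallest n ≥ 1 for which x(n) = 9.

We have x(0) = 7; x(1) = 8; x(2) = 1; x(3) = 11; x(4) = 6; x(5) = 2; x(6) = 4; x(7) = 3; x(8) = 10; x(9) = 0; x(10) = 5; x(11) = 9; x(12) = 7.
The sequence repeats with period 12.
The value 9 first appears (with n ≥ 1) at x(11).

11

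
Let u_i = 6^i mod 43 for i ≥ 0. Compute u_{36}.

1

u_0 = 1, u_1 = 6, u_2 = 36, u_3 = 1.
Since u_3 = u_0 = 1, the sequence is periodic with period 3.
(36 - 0) mod 3 = 0, so u_{36} = u_0 = 1.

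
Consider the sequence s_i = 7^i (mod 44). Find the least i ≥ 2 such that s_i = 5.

Listing terms: s_1 = 7; s_2 = 5; s_3 = 35; s_4 = 25; s_5 = 43; s_6 = 37; s_7 = 39; s_8 = 9; s_9 = 19; s_{10} = 1; s_{11} = 7.
The sequence repeats with period 10.
The value 5 first appears (with i ≥ 2) at s_2.

2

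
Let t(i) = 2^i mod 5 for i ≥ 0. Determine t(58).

4

t(0) = 1, t(1) = 2, t(2) = 4, t(3) = 3, t(4) = 1.
The sequence repeats with period 4.
(58 - 0) mod 4 = 2, so t(58) = t(2) = 4.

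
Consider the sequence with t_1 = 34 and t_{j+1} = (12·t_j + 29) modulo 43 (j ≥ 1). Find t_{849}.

6

t_1 = 34,  t_2 = 7,  t_3 = 27,  t_4 = 9,  t_5 = 8,  t_6 = 39,  t_7 = 24,  t_8 = 16,  t_9 = 6,  t_{10} = 15,  t_{11} = 37,  t_{12} = 0,  t_{13} = 29,  t_{14} = 33,  t_{15} = 38,  t_{16} = 12,  t_{17} = 1,  t_{18} = 41,  t_{19} = 5,  t_{20} = 3,  t_{21} = 22,  t_{22} = 35,  t_{23} = 19,  t_{24} = 42,  t_{25} = 17,  t_{26} = 18,  t_{27} = 30,  t_{28} = 2,  t_{29} = 10,  t_{30} = 20,  t_{31} = 11,  t_{32} = 32,  t_{33} = 26,  t_{34} = 40,  t_{35} = 36,  t_{36} = 31,  t_{37} = 14,  t_{38} = 25,  t_{39} = 28,  t_{40} = 21,  t_{41} = 23,  t_{42} = 4,  t_{43} = 34.
The sequence repeats with period 42.
So t_{849} = t_{1 + ((849-1) mod 42)} = t_9 = 6.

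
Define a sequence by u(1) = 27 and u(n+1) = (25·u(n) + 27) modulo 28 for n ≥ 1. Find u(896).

u(1) = 27,  u(2) = 2,  u(3) = 21,  u(4) = 20,  u(5) = 23,  u(6) = 14,  u(7) = 13,  u(8) = 16,  u(9) = 7,  u(10) = 6,  u(11) = 9,  u(12) = 0,  u(13) = 27.
Since u(13) = u(1) = 27, the sequence is periodic with period 12.
So u(896) = u(1 + ((896-1) mod 12)) = u(8) = 16.

16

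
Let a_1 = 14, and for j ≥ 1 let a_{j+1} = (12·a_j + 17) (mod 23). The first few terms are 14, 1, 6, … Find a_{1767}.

15

We have a_1 = 14; a_2 = 1; a_3 = 6; a_4 = 20; a_5 = 4; a_6 = 19; a_7 = 15; a_8 = 13; a_9 = 12; a_{10} = 0; a_{11} = 17; a_{12} = 14.
The sequence repeats with period 11.
(1767 - 1) mod 11 = 6, so a_{1767} = a_7 = 15.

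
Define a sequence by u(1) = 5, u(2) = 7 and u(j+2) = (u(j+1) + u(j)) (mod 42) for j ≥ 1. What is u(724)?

19

u(1) = 5, u(2) = 7, u(3) = 12, u(4) = 19, u(5) = 31, u(6) = 8, u(7) = 39, u(8) = 5, u(9) = 2, u(10) = 7, u(11) = 9, u(12) = 16, u(13) = 25, u(14) = 41, u(15) = 24, u(16) = 23, u(17) = 5, u(18) = 28, u(19) = 33, u(20) = 19, u(21) = 10, u(22) = 29, u(23) = 39, u(24) = 26, u(25) = 23, u(26) = 7, u(27) = 30, u(28) = 37, u(29) = 25, u(30) = 20, u(31) = 3, u(32) = 23, u(33) = 26, u(34) = 7, u(35) = 33, u(36) = 40, u(37) = 31, u(38) = 29, u(39) = 18, u(40) = 5, u(41) = 23, u(42) = 28, u(43) = 9, u(44) = 37, u(45) = 4, u(46) = 41, u(47) = 3, u(48) = 2, u(49) = 5, u(50) = 7.
The sequence repeats with period 48.
(724 - 1) mod 48 = 3, so u(724) = u(4) = 19.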